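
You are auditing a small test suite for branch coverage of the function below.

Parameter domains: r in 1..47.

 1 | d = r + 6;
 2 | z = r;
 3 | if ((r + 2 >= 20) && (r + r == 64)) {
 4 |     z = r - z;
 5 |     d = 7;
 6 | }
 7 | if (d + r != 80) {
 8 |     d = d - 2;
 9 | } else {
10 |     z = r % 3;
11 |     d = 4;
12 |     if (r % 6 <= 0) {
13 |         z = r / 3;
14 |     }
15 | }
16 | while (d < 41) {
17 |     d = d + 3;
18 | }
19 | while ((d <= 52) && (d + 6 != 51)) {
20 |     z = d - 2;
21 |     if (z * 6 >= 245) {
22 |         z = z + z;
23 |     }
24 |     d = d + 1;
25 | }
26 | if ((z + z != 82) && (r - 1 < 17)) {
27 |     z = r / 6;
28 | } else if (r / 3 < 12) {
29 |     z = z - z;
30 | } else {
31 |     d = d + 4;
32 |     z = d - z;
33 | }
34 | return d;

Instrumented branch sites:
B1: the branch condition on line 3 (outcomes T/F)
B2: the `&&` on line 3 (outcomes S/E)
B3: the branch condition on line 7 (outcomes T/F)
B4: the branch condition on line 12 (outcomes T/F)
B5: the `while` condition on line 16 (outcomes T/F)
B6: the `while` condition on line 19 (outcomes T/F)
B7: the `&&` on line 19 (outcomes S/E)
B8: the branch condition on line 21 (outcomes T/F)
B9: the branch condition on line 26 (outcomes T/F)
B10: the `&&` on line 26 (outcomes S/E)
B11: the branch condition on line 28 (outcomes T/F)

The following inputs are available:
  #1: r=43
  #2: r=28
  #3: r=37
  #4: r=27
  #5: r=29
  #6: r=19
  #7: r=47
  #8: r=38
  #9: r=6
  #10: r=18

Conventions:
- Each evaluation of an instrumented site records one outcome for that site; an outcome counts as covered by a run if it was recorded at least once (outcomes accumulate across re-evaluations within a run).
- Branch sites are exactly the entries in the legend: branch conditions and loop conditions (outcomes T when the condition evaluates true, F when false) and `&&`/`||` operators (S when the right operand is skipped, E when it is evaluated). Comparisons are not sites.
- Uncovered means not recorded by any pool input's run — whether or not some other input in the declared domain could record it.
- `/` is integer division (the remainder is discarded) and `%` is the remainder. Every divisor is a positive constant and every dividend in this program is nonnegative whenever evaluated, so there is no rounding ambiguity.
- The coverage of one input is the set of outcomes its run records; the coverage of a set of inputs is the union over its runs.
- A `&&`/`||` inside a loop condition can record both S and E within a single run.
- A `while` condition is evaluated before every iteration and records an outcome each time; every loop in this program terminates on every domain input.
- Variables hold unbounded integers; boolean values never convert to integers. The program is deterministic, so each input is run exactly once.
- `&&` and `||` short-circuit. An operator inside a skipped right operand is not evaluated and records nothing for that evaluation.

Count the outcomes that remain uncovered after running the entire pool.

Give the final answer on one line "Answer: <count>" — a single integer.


input #1 (r=43): covers B1=F, B2=E, B3=T, B5=F, B6=T, B6=F, B7=S, B7=E, B8=T, B9=F, B10=E, B11=F
input #2 (r=28): covers B1=F, B2=E, B3=T, B5=T, B5=F, B6=T, B6=F, B7=E, B8=T, B8=F, B9=F, B10=E, B11=T
input #3 (r=37): covers B1=F, B2=E, B3=F, B4=F, B5=T, B5=F, B6=T, B6=F, B7=E, B8=T, B9=F, B10=E, B11=F
input #4 (r=27): covers B1=F, B2=E, B3=T, B5=T, B5=F, B6=T, B6=F, B7=E, B8=T, B9=F, B10=E, B11=T
input #5 (r=29): covers B1=F, B2=E, B3=T, B5=T, B5=F, B6=T, B6=F, B7=E, B8=T, B8=F, B9=F, B10=E, B11=T
input #6 (r=19): covers B1=F, B2=E, B3=T, B5=T, B5=F, B6=T, B6=F, B7=E, B8=T, B8=F, B9=F, B10=E, B11=T
input #7 (r=47): covers B1=F, B2=E, B3=T, B5=F, B6=T, B6=F, B7=S, B7=E, B8=T, B9=F, B10=E, B11=F
input #8 (r=38): covers B1=F, B2=E, B3=T, B5=F, B6=T, B6=F, B7=E, B8=T, B8=F, B9=F, B10=E, B11=F
input #9 (r=6): covers B1=F, B2=S, B3=T, B5=T, B5=F, B6=T, B6=F, B7=E, B8=T, B9=T, B10=E
input #10 (r=18): covers B1=F, B2=E, B3=T, B5=T, B5=F, B6=T, B6=F, B7=E, B8=T, B9=F, B10=E, B11=T
union over the pool: B1=F, B2=S, B2=E, B3=T, B3=F, B4=F, B5=T, B5=F, B6=T, B6=F, B7=S, B7=E, B8=T, B8=F, B9=T, B9=F, B10=E, B11=T, B11=F
uncovered (3 of 22): B1=T, B4=T, B10=S
Answer: 3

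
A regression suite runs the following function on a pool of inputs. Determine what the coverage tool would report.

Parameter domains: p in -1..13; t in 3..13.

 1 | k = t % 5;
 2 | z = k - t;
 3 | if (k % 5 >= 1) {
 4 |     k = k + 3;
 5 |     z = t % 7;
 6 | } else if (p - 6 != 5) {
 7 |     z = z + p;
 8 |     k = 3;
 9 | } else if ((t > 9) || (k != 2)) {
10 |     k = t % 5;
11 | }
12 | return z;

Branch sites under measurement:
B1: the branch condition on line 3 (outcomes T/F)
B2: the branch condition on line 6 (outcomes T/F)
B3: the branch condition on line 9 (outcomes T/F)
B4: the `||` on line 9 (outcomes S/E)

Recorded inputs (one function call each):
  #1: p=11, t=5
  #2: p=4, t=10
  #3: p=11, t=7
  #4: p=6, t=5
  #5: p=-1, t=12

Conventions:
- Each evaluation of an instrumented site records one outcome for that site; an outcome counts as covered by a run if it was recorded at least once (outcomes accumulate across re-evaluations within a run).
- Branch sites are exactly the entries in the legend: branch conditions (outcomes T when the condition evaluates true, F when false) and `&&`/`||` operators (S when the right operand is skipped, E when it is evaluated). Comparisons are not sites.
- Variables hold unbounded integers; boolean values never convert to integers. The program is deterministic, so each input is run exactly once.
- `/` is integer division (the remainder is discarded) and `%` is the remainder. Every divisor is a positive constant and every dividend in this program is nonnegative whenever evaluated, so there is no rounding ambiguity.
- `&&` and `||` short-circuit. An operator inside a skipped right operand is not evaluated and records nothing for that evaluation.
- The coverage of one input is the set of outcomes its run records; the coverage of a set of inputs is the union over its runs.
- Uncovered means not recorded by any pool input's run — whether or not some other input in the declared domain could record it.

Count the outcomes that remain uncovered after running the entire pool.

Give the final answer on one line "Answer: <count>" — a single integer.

run #1 (p=11, t=5) runs B1->F, B2->F, B4->E, B3->T; records B1=F, B2=F, B3=T, B4=E
run #2 (p=4, t=10) runs B1->F, B2->T; records B1=F, B2=T
run #3 (p=11, t=7) runs B1->T; records B1=T
run #4 (p=6, t=5) runs B1->F, B2->T; records B1=F, B2=T
run #5 (p=-1, t=12) runs B1->T; records B1=T
union over the pool: B1=T, B1=F, B2=T, B2=F, B3=T, B4=E
uncovered (2 of 8): B3=F, B4=S

Answer: 2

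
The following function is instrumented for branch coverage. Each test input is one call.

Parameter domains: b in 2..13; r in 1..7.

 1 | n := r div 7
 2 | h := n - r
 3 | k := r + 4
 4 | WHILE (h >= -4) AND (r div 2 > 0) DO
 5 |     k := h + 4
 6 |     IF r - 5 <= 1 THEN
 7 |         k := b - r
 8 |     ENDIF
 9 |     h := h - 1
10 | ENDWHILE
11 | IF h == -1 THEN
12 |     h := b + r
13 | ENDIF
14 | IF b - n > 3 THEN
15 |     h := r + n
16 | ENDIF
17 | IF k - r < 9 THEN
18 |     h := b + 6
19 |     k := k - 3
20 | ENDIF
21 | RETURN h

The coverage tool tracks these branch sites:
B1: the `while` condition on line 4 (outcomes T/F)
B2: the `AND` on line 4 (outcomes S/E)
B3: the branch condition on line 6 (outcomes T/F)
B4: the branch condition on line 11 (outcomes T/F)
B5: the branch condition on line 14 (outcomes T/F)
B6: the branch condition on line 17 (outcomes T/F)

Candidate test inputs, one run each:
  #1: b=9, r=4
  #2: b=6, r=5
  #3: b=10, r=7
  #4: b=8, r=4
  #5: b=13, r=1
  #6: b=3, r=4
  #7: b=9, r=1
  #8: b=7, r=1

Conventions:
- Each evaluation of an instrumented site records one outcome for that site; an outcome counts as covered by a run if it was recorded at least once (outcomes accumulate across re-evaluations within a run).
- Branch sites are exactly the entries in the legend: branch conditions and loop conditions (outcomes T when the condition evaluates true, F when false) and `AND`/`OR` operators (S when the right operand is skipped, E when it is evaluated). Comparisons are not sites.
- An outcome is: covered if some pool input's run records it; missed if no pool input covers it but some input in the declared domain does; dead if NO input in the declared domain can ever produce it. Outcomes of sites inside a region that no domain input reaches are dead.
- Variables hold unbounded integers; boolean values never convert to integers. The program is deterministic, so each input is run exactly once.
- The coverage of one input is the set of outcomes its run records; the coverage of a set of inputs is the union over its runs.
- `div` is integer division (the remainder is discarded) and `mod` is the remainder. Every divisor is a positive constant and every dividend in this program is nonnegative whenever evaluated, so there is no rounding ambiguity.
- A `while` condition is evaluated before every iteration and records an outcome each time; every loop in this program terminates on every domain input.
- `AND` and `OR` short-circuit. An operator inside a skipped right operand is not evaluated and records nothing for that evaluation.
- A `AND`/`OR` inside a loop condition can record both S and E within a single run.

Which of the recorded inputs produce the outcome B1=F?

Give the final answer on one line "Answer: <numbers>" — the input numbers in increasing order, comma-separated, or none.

input #1 (b=9, r=4): hits B1=F
input #2 (b=6, r=5): hits B1=F
input #3 (b=10, r=7): hits B1=F
input #4 (b=8, r=4): hits B1=F
input #5 (b=13, r=1): hits B1=F
input #6 (b=3, r=4): hits B1=F
input #7 (b=9, r=1): hits B1=F
input #8 (b=7, r=1): hits B1=F

Answer: 1, 2, 3, 4, 5, 6, 7, 8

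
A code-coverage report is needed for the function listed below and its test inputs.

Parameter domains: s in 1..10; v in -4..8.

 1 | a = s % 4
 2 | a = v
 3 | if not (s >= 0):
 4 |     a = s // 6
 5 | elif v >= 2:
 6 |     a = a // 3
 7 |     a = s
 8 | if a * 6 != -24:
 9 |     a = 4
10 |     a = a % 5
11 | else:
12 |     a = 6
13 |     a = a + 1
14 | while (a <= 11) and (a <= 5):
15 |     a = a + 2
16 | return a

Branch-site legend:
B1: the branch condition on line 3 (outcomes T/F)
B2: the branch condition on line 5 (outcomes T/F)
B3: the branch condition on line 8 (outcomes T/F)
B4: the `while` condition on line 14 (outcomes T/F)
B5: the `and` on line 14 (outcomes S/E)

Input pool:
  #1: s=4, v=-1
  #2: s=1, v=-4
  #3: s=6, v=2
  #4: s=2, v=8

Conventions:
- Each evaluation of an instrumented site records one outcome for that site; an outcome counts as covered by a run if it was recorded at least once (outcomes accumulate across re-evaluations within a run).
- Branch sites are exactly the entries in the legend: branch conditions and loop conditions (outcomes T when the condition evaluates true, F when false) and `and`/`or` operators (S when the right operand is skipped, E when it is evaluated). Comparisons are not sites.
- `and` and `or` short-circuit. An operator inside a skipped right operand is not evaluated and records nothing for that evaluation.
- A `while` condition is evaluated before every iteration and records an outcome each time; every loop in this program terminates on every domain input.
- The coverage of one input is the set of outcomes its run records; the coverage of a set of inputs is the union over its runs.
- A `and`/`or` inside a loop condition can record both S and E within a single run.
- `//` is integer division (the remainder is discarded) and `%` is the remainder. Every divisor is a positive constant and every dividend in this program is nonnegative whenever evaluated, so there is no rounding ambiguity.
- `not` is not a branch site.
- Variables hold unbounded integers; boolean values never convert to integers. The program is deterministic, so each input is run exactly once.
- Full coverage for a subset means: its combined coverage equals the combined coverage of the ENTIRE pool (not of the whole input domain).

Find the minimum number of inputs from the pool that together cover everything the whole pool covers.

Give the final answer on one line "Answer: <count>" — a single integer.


input #1 (s=4, v=-1): events B1->F, B2->F, B3->T, B5->E, B4->T, B5->E, B4->F; covers B1=F, B2=F, B3=T, B4=T, B4=F, B5=E
input #2 (s=1, v=-4): events B1->F, B2->F, B3->F, B5->E, B4->F; covers B1=F, B2=F, B3=F, B4=F, B5=E
input #3 (s=6, v=2): events B1->F, B2->T, B3->T, B5->E, B4->T, B5->E, B4->F; covers B1=F, B2=T, B3=T, B4=T, B4=F, B5=E
input #4 (s=2, v=8): events B1->F, B2->T, B3->T, B5->E, B4->T, B5->E, B4->F; covers B1=F, B2=T, B3=T, B4=T, B4=F, B5=E
union over all inputs: B1=F, B2=T, B2=F, B3=T, B3=F, B4=T, B4=F, B5=E (8 outcomes)
size 1 is not enough: best union over all size-1 subsets is 6/8
at size 2, {2, 3} reaches all 8 outcomes; every lexicographically earlier size-2 subset fails
Answer: 2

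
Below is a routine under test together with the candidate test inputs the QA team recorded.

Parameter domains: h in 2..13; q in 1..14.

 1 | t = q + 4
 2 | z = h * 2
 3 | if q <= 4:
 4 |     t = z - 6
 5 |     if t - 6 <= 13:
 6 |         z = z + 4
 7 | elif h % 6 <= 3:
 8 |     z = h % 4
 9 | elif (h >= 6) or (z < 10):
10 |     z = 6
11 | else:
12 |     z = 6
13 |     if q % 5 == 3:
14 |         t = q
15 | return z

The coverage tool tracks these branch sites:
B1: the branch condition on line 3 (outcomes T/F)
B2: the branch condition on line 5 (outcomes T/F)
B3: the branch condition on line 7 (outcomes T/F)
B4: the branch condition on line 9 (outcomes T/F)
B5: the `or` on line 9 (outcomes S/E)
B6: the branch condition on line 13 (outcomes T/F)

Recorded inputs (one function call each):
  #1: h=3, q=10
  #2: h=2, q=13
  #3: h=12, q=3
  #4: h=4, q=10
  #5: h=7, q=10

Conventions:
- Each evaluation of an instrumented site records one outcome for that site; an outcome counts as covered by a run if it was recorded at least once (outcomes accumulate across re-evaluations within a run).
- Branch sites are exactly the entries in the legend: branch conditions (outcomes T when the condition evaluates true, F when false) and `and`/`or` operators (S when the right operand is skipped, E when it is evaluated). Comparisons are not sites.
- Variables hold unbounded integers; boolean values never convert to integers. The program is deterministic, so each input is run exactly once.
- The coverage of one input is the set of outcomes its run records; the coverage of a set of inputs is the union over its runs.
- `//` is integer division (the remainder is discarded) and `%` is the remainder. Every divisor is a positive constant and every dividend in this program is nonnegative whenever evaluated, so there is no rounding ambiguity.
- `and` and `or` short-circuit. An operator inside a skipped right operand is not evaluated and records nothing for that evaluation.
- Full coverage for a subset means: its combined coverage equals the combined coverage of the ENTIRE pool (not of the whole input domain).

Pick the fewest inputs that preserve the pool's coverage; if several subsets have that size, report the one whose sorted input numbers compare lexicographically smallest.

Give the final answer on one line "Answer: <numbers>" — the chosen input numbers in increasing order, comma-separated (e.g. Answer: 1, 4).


test 1 (h=3, q=10) hits B1=F, B3=T
test 2 (h=2, q=13) hits B1=F, B3=T
test 3 (h=12, q=3) hits B1=T, B2=T
test 4 (h=4, q=10) hits B1=F, B3=F, B4=T, B5=E
test 5 (h=7, q=10) hits B1=F, B3=T
together the pool reaches 7 outcomes: B1=T, B1=F, B2=T, B3=T, B3=F, B4=T, B5=E
every size-1 subset falls short of the 7 outcomes (best: 4/7)
every size-2 subset falls short of the 7 outcomes (best: 6/7)
inputs {1, 3, 4} (size 3) cover everything; no size-3 subset with a lexicographically smaller index list covers all 7
Answer: 1, 3, 4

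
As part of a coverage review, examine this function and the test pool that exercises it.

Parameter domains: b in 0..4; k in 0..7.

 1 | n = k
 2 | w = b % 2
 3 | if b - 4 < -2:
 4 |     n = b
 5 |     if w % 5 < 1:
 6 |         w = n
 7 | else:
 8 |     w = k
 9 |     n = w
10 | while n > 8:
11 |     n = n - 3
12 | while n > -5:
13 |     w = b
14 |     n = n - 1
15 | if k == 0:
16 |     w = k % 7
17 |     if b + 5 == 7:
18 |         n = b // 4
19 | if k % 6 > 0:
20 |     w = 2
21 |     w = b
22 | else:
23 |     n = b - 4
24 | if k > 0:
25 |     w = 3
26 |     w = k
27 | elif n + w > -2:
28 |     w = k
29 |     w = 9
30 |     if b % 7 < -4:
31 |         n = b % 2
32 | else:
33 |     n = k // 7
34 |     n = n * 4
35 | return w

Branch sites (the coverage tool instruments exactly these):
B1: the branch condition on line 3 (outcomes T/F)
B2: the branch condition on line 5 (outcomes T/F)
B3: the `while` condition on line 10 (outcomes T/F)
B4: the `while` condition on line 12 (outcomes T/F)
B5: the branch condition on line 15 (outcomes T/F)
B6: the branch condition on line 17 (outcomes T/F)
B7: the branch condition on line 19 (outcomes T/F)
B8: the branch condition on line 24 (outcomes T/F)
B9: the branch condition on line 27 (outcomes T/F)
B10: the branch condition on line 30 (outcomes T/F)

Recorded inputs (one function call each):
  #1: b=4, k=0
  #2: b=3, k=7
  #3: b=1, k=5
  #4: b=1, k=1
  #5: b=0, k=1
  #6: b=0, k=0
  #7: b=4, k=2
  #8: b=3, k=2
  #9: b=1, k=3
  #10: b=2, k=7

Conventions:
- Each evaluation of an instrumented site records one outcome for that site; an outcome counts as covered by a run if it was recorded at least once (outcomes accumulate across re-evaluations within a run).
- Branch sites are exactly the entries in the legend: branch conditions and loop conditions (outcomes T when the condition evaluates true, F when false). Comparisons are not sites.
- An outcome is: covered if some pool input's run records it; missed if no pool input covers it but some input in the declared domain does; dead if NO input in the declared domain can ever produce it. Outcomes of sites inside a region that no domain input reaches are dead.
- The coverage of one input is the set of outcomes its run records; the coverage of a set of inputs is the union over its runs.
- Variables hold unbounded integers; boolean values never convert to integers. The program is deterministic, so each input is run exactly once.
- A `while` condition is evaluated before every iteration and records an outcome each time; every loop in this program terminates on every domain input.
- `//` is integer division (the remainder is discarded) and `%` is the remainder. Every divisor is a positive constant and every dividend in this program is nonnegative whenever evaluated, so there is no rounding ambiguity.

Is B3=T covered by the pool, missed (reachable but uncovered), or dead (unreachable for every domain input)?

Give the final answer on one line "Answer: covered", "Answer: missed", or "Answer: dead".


no pool input records B3=T
checking all 40 inputs in the declared domain: B3=T is never recorded -> dead
Answer: dead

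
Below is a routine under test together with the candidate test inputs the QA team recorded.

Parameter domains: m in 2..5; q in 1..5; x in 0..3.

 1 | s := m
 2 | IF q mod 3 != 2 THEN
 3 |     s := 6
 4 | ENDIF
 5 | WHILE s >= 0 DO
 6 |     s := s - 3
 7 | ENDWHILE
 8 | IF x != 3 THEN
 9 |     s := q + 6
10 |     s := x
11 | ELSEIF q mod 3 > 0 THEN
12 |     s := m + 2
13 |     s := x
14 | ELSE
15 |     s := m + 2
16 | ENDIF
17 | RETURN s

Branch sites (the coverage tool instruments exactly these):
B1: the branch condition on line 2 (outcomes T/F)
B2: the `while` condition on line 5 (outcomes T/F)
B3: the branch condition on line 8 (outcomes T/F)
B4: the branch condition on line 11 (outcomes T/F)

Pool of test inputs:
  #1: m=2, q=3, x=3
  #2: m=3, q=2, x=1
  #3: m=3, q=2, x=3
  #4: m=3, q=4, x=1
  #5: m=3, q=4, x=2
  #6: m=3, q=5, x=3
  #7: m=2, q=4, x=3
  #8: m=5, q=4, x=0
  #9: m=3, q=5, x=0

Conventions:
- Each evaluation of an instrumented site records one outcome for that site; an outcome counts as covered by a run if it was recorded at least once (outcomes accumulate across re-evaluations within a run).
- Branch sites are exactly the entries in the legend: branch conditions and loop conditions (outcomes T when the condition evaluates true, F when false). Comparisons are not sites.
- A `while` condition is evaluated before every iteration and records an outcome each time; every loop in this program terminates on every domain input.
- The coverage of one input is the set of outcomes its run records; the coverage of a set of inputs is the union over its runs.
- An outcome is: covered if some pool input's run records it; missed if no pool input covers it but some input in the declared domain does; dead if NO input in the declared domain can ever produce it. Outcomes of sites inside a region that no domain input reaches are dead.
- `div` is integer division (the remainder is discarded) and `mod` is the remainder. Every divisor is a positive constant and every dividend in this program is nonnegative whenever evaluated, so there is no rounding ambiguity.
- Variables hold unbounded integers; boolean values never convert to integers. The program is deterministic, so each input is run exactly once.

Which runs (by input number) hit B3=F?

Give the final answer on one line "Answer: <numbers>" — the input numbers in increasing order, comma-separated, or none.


input #1 (m=2, q=3, x=3): covers B3=F
input #2 (m=3, q=2, x=1): misses B3=F
input #3 (m=3, q=2, x=3): covers B3=F
input #4 (m=3, q=4, x=1): misses B3=F
input #5 (m=3, q=4, x=2): misses B3=F
input #6 (m=3, q=5, x=3): covers B3=F
input #7 (m=2, q=4, x=3): covers B3=F
input #8 (m=5, q=4, x=0): misses B3=F
input #9 (m=3, q=5, x=0): misses B3=F
Answer: 1, 3, 6, 7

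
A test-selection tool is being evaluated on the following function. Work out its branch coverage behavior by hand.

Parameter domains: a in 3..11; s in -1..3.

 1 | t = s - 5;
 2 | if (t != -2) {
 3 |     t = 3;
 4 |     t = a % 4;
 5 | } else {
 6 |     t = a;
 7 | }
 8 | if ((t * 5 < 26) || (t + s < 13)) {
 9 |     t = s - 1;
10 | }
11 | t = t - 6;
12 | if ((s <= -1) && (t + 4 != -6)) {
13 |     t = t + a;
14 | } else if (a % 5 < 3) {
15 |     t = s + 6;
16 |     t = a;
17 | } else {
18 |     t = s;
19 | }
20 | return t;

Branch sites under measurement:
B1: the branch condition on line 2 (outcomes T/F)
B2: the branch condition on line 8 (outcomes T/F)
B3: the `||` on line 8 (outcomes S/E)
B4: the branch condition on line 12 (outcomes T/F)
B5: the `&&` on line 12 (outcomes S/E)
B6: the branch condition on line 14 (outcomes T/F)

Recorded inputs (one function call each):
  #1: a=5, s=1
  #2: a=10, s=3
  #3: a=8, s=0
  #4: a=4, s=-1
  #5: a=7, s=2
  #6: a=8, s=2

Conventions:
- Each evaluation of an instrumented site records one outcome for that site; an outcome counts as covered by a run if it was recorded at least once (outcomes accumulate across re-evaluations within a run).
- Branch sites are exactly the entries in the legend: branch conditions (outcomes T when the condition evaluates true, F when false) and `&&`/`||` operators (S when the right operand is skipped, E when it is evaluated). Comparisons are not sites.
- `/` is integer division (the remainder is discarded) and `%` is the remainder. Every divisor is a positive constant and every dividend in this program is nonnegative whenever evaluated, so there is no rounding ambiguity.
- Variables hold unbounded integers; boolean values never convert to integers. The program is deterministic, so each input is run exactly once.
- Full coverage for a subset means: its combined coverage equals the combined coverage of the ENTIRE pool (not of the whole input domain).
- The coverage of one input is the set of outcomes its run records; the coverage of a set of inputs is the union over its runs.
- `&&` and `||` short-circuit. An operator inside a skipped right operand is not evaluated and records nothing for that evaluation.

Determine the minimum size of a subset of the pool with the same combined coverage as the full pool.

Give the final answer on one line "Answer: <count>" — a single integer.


test 1 (a=5, s=1) hits B1=T, B2=T, B3=S, B4=F, B5=S, B6=T
test 2 (a=10, s=3) hits B1=F, B2=F, B3=E, B4=F, B5=S, B6=T
test 3 (a=8, s=0) hits B1=T, B2=T, B3=S, B4=F, B5=S, B6=F
test 4 (a=4, s=-1) hits B1=T, B2=T, B3=S, B4=T, B5=E
test 5 (a=7, s=2) hits B1=T, B2=T, B3=S, B4=F, B5=S, B6=T
test 6 (a=8, s=2) hits B1=T, B2=T, B3=S, B4=F, B5=S, B6=F
together the pool reaches 12 outcomes: B1=T, B1=F, B2=T, B2=F, B3=S, B3=E, B4=T, B4=F, B5=S, B5=E, B6=T, B6=F
every size-1 subset falls short of the 12 outcomes (best: 6/12)
every size-2 subset falls short of the 12 outcomes (best: 11/12)
inputs {2, 3, 4} (size 3) cover everything; no size-3 subset with a lexicographically smaller index list covers all 12
Answer: 3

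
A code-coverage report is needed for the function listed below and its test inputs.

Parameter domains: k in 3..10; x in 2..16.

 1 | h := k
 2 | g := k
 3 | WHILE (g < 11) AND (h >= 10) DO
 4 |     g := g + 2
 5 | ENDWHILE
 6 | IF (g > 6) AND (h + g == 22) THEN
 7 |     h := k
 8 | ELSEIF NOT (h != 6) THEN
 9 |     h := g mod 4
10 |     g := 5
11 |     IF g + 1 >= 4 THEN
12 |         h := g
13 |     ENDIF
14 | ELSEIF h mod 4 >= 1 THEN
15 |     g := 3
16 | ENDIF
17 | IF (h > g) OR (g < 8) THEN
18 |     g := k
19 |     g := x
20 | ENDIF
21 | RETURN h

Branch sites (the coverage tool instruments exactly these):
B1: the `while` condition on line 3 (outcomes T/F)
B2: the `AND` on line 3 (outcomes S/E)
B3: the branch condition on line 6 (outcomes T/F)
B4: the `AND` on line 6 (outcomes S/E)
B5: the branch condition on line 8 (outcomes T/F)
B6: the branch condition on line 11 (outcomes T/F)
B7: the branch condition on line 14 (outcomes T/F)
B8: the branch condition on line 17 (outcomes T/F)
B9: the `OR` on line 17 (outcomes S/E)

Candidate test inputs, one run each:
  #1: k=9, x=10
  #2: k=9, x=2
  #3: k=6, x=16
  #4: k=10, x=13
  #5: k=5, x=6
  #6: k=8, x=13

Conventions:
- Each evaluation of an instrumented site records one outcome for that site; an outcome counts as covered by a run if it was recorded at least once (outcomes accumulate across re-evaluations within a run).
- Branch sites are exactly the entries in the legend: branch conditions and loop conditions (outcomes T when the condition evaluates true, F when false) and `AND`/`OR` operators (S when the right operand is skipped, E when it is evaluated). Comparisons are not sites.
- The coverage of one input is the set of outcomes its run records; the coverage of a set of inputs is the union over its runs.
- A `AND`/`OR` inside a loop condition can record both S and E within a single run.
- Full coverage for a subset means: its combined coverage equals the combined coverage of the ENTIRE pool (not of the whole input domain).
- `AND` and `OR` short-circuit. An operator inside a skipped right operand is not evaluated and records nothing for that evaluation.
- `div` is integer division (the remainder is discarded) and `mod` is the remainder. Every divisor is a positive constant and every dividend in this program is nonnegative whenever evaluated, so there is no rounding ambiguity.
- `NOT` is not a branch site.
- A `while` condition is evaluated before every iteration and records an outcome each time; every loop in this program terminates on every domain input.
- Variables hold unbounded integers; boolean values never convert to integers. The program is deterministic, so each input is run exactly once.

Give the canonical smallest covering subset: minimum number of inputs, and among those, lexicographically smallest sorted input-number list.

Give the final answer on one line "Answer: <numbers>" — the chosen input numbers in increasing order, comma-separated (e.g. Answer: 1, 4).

input #1, k=9, x=10: events B2->E, B1->F, B4->E, B3->F, B5->F, B7->T, B9->S, B8->T; outcomes B1=F, B2=E, B3=F, B4=E, B5=F, B7=T, B8=T, B9=S
input #2, k=9, x=2: events B2->E, B1->F, B4->E, B3->F, B5->F, B7->T, B9->S, B8->T; outcomes B1=F, B2=E, B3=F, B4=E, B5=F, B7=T, B8=T, B9=S
input #3, k=6, x=16: events B2->E, B1->F, B4->S, B3->F, B5->T, B6->T, B9->E, B8->T; outcomes B1=F, B2=E, B3=F, B4=S, B5=T, B6=T, B8=T, B9=E
input #4, k=10, x=13: events B2->E, B1->T, B2->S, B1->F, B4->E, B3->T, B9->E, B8->F; outcomes B1=T, B1=F, B2=S, B2=E, B3=T, B4=E, B8=F, B9=E
input #5, k=5, x=6: events B2->E, B1->F, B4->S, B3->F, B5->F, B7->T, B9->S, B8->T; outcomes B1=F, B2=E, B3=F, B4=S, B5=F, B7=T, B8=T, B9=S
input #6, k=8, x=13: events B2->E, B1->F, B4->E, B3->F, B5->F, B7->F, B9->E, B8->F; outcomes B1=F, B2=E, B3=F, B4=E, B5=F, B7=F, B8=F, B9=E
the full pool covers 17 outcomes: B1=T, B1=F, B2=S, B2=E, B3=T, B3=F, B4=S, B4=E, B5=T, B5=F, B6=T, B7=T, B7=F, B8=T, B8=F, B9=S, B9=E
no size-1 subset reaches all 17 outcomes (best union: 8/17)
no size-2 subset reaches all 17 outcomes (best union: 14/17)
no size-3 subset reaches all 17 outcomes (best union: 16/17)
at size 4, {1, 3, 4, 6} reaches all 17 outcomes; every lexicographically earlier size-4 subset fails

Answer: 1, 3, 4, 6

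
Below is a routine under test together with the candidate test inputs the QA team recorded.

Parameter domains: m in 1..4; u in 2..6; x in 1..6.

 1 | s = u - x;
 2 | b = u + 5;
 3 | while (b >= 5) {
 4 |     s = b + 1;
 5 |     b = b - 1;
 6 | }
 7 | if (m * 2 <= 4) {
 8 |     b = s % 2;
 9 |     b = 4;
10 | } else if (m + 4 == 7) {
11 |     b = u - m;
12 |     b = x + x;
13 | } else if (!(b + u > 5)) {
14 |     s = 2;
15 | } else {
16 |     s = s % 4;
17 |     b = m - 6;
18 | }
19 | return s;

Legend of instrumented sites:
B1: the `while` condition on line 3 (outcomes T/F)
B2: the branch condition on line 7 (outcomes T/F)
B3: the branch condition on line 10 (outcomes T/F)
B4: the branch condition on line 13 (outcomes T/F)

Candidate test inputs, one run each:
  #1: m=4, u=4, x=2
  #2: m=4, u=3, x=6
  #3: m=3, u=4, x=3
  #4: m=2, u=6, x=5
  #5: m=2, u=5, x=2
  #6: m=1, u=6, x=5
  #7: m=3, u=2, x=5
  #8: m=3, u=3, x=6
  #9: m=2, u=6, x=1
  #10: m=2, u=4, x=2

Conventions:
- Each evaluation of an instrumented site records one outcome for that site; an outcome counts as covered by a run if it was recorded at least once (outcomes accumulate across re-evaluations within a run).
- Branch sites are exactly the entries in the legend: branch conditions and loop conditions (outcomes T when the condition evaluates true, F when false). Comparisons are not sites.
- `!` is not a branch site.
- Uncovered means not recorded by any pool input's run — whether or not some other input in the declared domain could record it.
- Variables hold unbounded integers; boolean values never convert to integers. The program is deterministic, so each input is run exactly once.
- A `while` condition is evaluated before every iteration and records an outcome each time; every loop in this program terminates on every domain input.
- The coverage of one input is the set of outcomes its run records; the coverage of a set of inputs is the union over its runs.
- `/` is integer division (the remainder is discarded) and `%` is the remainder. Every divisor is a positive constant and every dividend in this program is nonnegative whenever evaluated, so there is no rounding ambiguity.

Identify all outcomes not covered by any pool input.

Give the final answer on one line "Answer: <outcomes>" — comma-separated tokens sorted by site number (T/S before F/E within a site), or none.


input #1 (m=4, u=4, x=2): events B1->T, B1->T, B1->T, B1->T, B1->T, B1->F, B2->F, B3->F, B4->F; covers B1=T, B1=F, B2=F, B3=F, B4=F
input #2 (m=4, u=3, x=6): events B1->T, B1->T, B1->T, B1->T, B1->F, B2->F, B3->F, B4->F; covers B1=T, B1=F, B2=F, B3=F, B4=F
input #3 (m=3, u=4, x=3): events B1->T, B1->T, B1->T, B1->T, B1->T, B1->F, B2->F, B3->T; covers B1=T, B1=F, B2=F, B3=T
input #4 (m=2, u=6, x=5): events B1->T, B1->T, B1->T, B1->T, B1->T, B1->T, B1->T, B1->F, B2->T; covers B1=T, B1=F, B2=T
input #5 (m=2, u=5, x=2): events B1->T, B1->T, B1->T, B1->T, B1->T, B1->T, B1->F, B2->T; covers B1=T, B1=F, B2=T
input #6 (m=1, u=6, x=5): events B1->T, B1->T, B1->T, B1->T, B1->T, B1->T, B1->T, B1->F, B2->T; covers B1=T, B1=F, B2=T
input #7 (m=3, u=2, x=5): events B1->T, B1->T, B1->T, B1->F, B2->F, B3->T; covers B1=T, B1=F, B2=F, B3=T
input #8 (m=3, u=3, x=6): events B1->T, B1->T, B1->T, B1->T, B1->F, B2->F, B3->T; covers B1=T, B1=F, B2=F, B3=T
input #9 (m=2, u=6, x=1): events B1->T, B1->T, B1->T, B1->T, B1->T, B1->T, B1->T, B1->F, B2->T; covers B1=T, B1=F, B2=T
input #10 (m=2, u=4, x=2): events B1->T, B1->T, B1->T, B1->T, B1->T, B1->F, B2->T; covers B1=T, B1=F, B2=T
union over the pool: B1=T, B1=F, B2=T, B2=F, B3=T, B3=F, B4=F
uncovered (1 of 8): B4=T
Answer: B4=T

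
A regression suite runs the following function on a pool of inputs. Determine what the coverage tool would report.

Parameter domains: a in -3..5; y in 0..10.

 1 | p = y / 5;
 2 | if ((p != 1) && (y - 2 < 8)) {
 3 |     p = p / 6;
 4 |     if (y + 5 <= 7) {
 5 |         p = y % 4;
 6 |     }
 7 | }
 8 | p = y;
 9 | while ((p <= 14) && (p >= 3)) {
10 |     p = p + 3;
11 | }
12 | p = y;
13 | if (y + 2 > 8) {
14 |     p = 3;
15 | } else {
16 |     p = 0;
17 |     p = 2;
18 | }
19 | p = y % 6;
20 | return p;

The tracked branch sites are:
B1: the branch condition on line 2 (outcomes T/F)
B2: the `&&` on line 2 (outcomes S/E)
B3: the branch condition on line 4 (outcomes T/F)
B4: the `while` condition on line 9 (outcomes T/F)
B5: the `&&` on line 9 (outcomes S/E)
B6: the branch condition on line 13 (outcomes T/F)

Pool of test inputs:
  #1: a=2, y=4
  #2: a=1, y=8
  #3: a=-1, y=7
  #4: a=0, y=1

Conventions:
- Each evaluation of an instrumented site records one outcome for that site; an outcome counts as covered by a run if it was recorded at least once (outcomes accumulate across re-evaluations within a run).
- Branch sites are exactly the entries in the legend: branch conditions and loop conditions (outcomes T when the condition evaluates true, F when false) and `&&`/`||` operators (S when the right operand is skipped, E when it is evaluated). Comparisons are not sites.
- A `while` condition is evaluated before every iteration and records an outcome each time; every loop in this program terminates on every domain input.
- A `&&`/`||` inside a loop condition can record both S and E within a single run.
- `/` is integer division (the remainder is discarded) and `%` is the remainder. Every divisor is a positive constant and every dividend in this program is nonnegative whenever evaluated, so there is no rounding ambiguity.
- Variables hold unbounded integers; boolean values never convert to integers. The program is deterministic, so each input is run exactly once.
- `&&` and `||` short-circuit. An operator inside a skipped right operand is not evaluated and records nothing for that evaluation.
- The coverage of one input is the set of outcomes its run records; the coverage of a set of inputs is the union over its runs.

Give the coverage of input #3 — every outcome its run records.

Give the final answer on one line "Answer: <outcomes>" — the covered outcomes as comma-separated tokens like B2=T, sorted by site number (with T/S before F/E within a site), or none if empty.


Tracing the run of input #3 (a=-1, y=7):
  B2->S, B1->F, B5->E, B4->T, B5->E, B4->T, B5->E, B4->T, B5->S, B4->F
  B6->T
distinct outcomes covered: B1=F, B2=S, B4=T, B4=F, B5=S, B5=E, B6=T
Answer: B1=F, B2=S, B4=T, B4=F, B5=S, B5=E, B6=T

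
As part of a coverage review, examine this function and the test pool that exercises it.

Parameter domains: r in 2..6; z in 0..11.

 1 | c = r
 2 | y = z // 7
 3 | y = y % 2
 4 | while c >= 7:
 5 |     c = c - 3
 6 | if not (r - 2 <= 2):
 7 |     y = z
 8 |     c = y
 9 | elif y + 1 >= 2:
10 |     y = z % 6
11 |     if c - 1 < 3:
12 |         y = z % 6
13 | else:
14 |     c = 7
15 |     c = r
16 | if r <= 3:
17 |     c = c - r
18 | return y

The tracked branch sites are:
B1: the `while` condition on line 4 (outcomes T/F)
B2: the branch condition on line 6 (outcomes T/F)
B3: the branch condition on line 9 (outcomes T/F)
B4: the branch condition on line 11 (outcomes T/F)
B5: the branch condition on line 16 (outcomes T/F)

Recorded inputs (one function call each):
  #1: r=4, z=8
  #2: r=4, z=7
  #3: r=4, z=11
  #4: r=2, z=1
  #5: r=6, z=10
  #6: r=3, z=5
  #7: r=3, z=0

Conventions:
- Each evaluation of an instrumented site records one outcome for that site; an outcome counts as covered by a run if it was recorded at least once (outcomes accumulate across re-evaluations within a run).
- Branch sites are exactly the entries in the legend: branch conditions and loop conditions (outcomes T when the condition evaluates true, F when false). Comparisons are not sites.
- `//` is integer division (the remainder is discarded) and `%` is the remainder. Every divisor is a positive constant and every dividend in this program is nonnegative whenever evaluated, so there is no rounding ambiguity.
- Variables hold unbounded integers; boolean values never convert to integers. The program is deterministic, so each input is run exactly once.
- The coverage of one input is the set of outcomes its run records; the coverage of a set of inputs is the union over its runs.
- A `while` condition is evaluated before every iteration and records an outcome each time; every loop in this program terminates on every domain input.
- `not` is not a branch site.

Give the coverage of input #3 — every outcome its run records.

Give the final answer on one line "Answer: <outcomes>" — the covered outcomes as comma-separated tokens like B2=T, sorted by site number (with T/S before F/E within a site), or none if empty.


Simulating input #3 (r=4, z=11) step by step:
  B1->F, B2->F, B3->T, B4->F, B5->F
as a set, this run covers: B1=F, B2=F, B3=T, B4=F, B5=F
Answer: B1=F, B2=F, B3=T, B4=F, B5=F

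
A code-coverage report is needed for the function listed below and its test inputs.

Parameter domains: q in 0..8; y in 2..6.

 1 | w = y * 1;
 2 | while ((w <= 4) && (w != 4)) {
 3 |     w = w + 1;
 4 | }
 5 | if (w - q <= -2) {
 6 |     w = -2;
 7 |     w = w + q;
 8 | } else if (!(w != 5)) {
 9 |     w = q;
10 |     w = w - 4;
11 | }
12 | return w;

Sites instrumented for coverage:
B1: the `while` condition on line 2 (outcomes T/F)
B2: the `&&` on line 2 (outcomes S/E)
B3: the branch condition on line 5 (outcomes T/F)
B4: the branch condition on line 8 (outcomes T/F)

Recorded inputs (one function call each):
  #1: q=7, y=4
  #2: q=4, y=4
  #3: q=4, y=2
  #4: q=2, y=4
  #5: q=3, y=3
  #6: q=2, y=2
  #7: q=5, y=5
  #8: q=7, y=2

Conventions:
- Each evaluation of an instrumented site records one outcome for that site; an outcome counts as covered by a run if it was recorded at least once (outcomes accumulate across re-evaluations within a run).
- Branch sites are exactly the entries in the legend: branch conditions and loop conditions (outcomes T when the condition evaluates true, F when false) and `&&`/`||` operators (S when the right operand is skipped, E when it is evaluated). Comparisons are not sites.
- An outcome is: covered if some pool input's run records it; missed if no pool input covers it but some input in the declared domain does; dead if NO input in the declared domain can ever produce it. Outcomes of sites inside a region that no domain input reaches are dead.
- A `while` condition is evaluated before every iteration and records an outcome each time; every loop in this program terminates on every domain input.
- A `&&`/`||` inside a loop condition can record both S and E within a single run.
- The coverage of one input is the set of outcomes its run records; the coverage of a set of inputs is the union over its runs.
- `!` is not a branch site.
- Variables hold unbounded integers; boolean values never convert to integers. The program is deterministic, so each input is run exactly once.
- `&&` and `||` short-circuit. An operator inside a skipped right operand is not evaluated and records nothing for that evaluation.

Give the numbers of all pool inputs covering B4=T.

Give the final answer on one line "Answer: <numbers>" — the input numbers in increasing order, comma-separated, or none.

input #1 (q=7, y=4): never hits B4=T
input #2 (q=4, y=4): never hits B4=T
input #3 (q=4, y=2): never hits B4=T
input #4 (q=2, y=4): never hits B4=T
input #5 (q=3, y=3): never hits B4=T
input #6 (q=2, y=2): never hits B4=T
input #7 (q=5, y=5): hits B4=T
input #8 (q=7, y=2): never hits B4=T

Answer: 7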